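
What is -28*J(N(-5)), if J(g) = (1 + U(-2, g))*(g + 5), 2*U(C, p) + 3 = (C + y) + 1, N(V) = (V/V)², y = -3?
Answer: 420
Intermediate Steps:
N(V) = 1 (N(V) = 1² = 1)
U(C, p) = -5/2 + C/2 (U(C, p) = -3/2 + ((C - 3) + 1)/2 = -3/2 + ((-3 + C) + 1)/2 = -3/2 + (-2 + C)/2 = -3/2 + (-1 + C/2) = -5/2 + C/2)
J(g) = -25/2 - 5*g/2 (J(g) = (1 + (-5/2 + (½)*(-2)))*(g + 5) = (1 + (-5/2 - 1))*(5 + g) = (1 - 7/2)*(5 + g) = -5*(5 + g)/2 = -25/2 - 5*g/2)
-28*J(N(-5)) = -28*(-25/2 - 5/2*1) = -28*(-25/2 - 5/2) = -28*(-15) = 420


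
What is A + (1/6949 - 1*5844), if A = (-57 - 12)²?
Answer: -7525766/6949 ≈ -1083.0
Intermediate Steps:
A = 4761 (A = (-69)² = 4761)
A + (1/6949 - 1*5844) = 4761 + (1/6949 - 1*5844) = 4761 + (1/6949 - 5844) = 4761 - 40609955/6949 = -7525766/6949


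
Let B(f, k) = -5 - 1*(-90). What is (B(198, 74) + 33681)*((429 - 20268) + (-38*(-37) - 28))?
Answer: -623354126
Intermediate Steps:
B(f, k) = 85 (B(f, k) = -5 + 90 = 85)
(B(198, 74) + 33681)*((429 - 20268) + (-38*(-37) - 28)) = (85 + 33681)*((429 - 20268) + (-38*(-37) - 28)) = 33766*(-19839 + (1406 - 28)) = 33766*(-19839 + 1378) = 33766*(-18461) = -623354126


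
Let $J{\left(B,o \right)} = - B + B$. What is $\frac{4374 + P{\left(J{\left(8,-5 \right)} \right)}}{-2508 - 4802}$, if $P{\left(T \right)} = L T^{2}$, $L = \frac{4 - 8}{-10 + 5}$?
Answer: $- \frac{2187}{3655} \approx -0.59836$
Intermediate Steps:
$J{\left(B,o \right)} = 0$
$L = \frac{4}{5}$ ($L = - \frac{4}{-5} = \left(-4\right) \left(- \frac{1}{5}\right) = \frac{4}{5} \approx 0.8$)
$P{\left(T \right)} = \frac{4 T^{2}}{5}$
$\frac{4374 + P{\left(J{\left(8,-5 \right)} \right)}}{-2508 - 4802} = \frac{4374 + \frac{4 \cdot 0^{2}}{5}}{-2508 - 4802} = \frac{4374 + \frac{4}{5} \cdot 0}{-7310} = \left(4374 + 0\right) \left(- \frac{1}{7310}\right) = 4374 \left(- \frac{1}{7310}\right) = - \frac{2187}{3655}$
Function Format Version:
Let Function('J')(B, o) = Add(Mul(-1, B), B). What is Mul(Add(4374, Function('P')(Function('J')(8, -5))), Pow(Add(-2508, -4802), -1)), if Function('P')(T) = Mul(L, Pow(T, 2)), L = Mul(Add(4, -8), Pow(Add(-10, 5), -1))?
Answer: Rational(-2187, 3655) ≈ -0.59836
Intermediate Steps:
Function('J')(B, o) = 0
L = Rational(4, 5) (L = Mul(-4, Pow(-5, -1)) = Mul(-4, Rational(-1, 5)) = Rational(4, 5) ≈ 0.80000)
Function('P')(T) = Mul(Rational(4, 5), Pow(T, 2))
Mul(Add(4374, Function('P')(Function('J')(8, -5))), Pow(Add(-2508, -4802), -1)) = Mul(Add(4374, Mul(Rational(4, 5), Pow(0, 2))), Pow(Add(-2508, -4802), -1)) = Mul(Add(4374, Mul(Rational(4, 5), 0)), Pow(-7310, -1)) = Mul(Add(4374, 0), Rational(-1, 7310)) = Mul(4374, Rational(-1, 7310)) = Rational(-2187, 3655)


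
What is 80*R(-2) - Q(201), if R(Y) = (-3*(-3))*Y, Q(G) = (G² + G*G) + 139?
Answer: -82381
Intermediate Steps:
Q(G) = 139 + 2*G² (Q(G) = (G² + G²) + 139 = 2*G² + 139 = 139 + 2*G²)
R(Y) = 9*Y
80*R(-2) - Q(201) = 80*(9*(-2)) - (139 + 2*201²) = 80*(-18) - (139 + 2*40401) = -1440 - (139 + 80802) = -1440 - 1*80941 = -1440 - 80941 = -82381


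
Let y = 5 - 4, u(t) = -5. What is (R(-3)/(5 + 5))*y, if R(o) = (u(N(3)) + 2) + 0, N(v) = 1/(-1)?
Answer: -3/10 ≈ -0.30000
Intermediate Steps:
N(v) = -1
R(o) = -3 (R(o) = (-5 + 2) + 0 = -3 + 0 = -3)
y = 1
(R(-3)/(5 + 5))*y = (-3/(5 + 5))*1 = (-3/10)*1 = ((⅒)*(-3))*1 = -3/10*1 = -3/10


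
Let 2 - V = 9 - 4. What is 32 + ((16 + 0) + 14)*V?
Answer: -58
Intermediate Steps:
V = -3 (V = 2 - (9 - 4) = 2 - 1*5 = 2 - 5 = -3)
32 + ((16 + 0) + 14)*V = 32 + ((16 + 0) + 14)*(-3) = 32 + (16 + 14)*(-3) = 32 + 30*(-3) = 32 - 90 = -58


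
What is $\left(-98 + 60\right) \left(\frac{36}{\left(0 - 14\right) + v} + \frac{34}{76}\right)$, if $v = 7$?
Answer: $\frac{1249}{7} \approx 178.43$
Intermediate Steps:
$\left(-98 + 60\right) \left(\frac{36}{\left(0 - 14\right) + v} + \frac{34}{76}\right) = \left(-98 + 60\right) \left(\frac{36}{\left(0 - 14\right) + 7} + \frac{34}{76}\right) = - 38 \left(\frac{36}{-14 + 7} + 34 \cdot \frac{1}{76}\right) = - 38 \left(\frac{36}{-7} + \frac{17}{38}\right) = - 38 \left(36 \left(- \frac{1}{7}\right) + \frac{17}{38}\right) = - 38 \left(- \frac{36}{7} + \frac{17}{38}\right) = \left(-38\right) \left(- \frac{1249}{266}\right) = \frac{1249}{7}$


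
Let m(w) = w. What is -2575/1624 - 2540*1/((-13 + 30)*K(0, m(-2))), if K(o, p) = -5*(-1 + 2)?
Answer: 781217/27608 ≈ 28.297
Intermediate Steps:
K(o, p) = -5 (K(o, p) = -5*1 = -5)
-2575/1624 - 2540*1/((-13 + 30)*K(0, m(-2))) = -2575/1624 - 2540*(-1/(5*(-13 + 30))) = -2575*1/1624 - 2540/(17*(-5)) = -2575/1624 - 2540/(-85) = -2575/1624 - 2540*(-1/85) = -2575/1624 + 508/17 = 781217/27608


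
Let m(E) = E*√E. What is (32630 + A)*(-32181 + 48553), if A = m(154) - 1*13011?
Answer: 321202268 + 2521288*√154 ≈ 3.5249e+8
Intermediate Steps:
m(E) = E^(3/2)
A = -13011 + 154*√154 (A = 154^(3/2) - 1*13011 = 154*√154 - 13011 = -13011 + 154*√154 ≈ -11100.)
(32630 + A)*(-32181 + 48553) = (32630 + (-13011 + 154*√154))*(-32181 + 48553) = (19619 + 154*√154)*16372 = 321202268 + 2521288*√154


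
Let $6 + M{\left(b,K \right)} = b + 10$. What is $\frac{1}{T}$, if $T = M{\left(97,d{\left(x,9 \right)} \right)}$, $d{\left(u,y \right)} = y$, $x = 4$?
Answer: $\frac{1}{101} \approx 0.009901$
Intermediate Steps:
$M{\left(b,K \right)} = 4 + b$ ($M{\left(b,K \right)} = -6 + \left(b + 10\right) = -6 + \left(10 + b\right) = 4 + b$)
$T = 101$ ($T = 4 + 97 = 101$)
$\frac{1}{T} = \frac{1}{101}$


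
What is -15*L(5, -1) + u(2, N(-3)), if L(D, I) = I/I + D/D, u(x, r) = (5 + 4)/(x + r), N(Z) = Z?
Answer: -39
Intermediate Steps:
u(x, r) = 9/(r + x)
L(D, I) = 2 (L(D, I) = 1 + 1 = 2)
-15*L(5, -1) + u(2, N(-3)) = -15*2 + 9/(-3 + 2) = -30 + 9/(-1) = -30 + 9*(-1) = -30 - 9 = -39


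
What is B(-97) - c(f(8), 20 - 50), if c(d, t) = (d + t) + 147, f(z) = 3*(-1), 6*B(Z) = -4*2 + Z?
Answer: -263/2 ≈ -131.50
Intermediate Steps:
B(Z) = -4/3 + Z/6 (B(Z) = (-4*2 + Z)/6 = (-8 + Z)/6 = -4/3 + Z/6)
f(z) = -3
c(d, t) = 147 + d + t
B(-97) - c(f(8), 20 - 50) = (-4/3 + (⅙)*(-97)) - (147 - 3 + (20 - 50)) = (-4/3 - 97/6) - (147 - 3 - 30) = -35/2 - 1*114 = -35/2 - 114 = -263/2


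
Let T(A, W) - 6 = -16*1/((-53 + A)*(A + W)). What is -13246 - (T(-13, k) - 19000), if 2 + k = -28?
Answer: 8156420/1419 ≈ 5748.0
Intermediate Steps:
k = -30 (k = -2 - 28 = -30)
T(A, W) = 6 - 16/((-53 + A)*(A + W)) (T(A, W) = 6 - 16*1/((-53 + A)*(A + W)) = 6 - 16/((-53 + A)*(A + W)))
-13246 - (T(-13, k) - 19000) = -13246 - (2*(-8 - 159*(-13) - 159*(-30) + 3*(-13)² + 3*(-13)*(-30))/((-13)² - 53*(-13) - 53*(-30) - 13*(-30)) - 19000) = -13246 - (2*(-8 + 2067 + 4770 + 3*169 + 1170)/(169 + 689 + 1590 + 390) - 19000) = -13246 - (2*(-8 + 2067 + 4770 + 507 + 1170)/2838 - 19000) = -13246 - (2*(1/2838)*8506 - 19000) = -13246 - (8506/1419 - 19000) = -13246 - 1*(-26952494/1419) = -13246 + 26952494/1419 = 8156420/1419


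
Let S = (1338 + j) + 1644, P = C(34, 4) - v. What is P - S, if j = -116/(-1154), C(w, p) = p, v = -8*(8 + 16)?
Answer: -1607580/577 ≈ -2786.1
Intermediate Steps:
v = -192 (v = -8*24 = -192)
j = 58/577 (j = -116*(-1/1154) = 58/577 ≈ 0.10052)
P = 196 (P = 4 - 1*(-192) = 4 + 192 = 196)
S = 1720672/577 (S = (1338 + 58/577) + 1644 = 772084/577 + 1644 = 1720672/577 ≈ 2982.1)
P - S = 196 - 1*1720672/577 = 196 - 1720672/577 = -1607580/577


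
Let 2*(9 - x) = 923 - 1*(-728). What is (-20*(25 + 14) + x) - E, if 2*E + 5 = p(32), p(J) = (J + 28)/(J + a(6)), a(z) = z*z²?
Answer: -197671/124 ≈ -1594.1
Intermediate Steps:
x = -1633/2 (x = 9 - (923 - 1*(-728))/2 = 9 - (923 + 728)/2 = 9 - ½*1651 = 9 - 1651/2 = -1633/2 ≈ -816.50)
a(z) = z³
p(J) = (28 + J)/(216 + J) (p(J) = (J + 28)/(J + 6³) = (28 + J)/(J + 216) = (28 + J)/(216 + J))
E = -295/124 (E = -5/2 + ((28 + 32)/(216 + 32))/2 = -5/2 + (60/248)/2 = -5/2 + ((1/248)*60)/2 = -5/2 + (½)*(15/62) = -5/2 + 15/124 = -295/124 ≈ -2.3790)
(-20*(25 + 14) + x) - E = (-20*(25 + 14) - 1633/2) - 1*(-295/124) = (-20*39 - 1633/2) + 295/124 = (-780 - 1633/2) + 295/124 = -3193/2 + 295/124 = -197671/124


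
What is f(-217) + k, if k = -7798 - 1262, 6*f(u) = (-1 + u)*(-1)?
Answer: -27071/3 ≈ -9023.7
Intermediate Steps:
f(u) = ⅙ - u/6 (f(u) = ((-1 + u)*(-1))/6 = (1 - u)/6 = ⅙ - u/6)
k = -9060
f(-217) + k = (⅙ - ⅙*(-217)) - 9060 = (⅙ + 217/6) - 9060 = 109/3 - 9060 = -27071/3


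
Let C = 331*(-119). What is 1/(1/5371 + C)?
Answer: -5371/211558318 ≈ -2.5388e-5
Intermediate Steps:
C = -39389
1/(1/5371 + C) = 1/(1/5371 - 39389) = 1/(-211558318/5371) = -5371/211558318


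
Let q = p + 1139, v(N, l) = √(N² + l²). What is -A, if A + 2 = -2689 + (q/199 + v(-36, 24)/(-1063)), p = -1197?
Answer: 535567/199 + 12*√13/1063 ≈ 2691.3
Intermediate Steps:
q = -58 (q = -1197 + 1139 = -58)
A = -535567/199 - 12*√13/1063 (A = -2 + (-2689 + (-58/199 + √((-36)² + 24²)/(-1063))) = -2 + (-2689 + (-58*1/199 + √(1296 + 576)*(-1/1063))) = -2 + (-2689 + (-58/199 + √1872*(-1/1063))) = -2 + (-2689 + (-58/199 + (12*√13)*(-1/1063))) = -2 + (-2689 + (-58/199 - 12*√13/1063)) = -2 + (-535169/199 - 12*√13/1063) = -535567/199 - 12*√13/1063 ≈ -2691.3)
-A = -(-535567/199 - 12*√13/1063) = 535567/199 + 12*√13/1063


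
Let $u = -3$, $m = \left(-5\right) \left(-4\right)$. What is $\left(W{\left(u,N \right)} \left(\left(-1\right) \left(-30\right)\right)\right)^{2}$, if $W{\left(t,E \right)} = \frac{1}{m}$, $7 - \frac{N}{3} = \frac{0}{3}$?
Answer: $\frac{9}{4} \approx 2.25$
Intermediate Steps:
$m = 20$
$N = 21$ ($N = 21 - 3 \cdot \frac{0}{3} = 21 - 3 \cdot 0 \cdot \frac{1}{3} = 21 - 0 = 21 + 0 = 21$)
$W{\left(t,E \right)} = \frac{1}{20}$
$\left(W{\left(u,N \right)} \left(\left(-1\right) \left(-30\right)\right)\right)^{2} = \left(\frac{\left(-1\right) \left(-30\right)}{20}\right)^{2} = \left(\frac{1}{20} \cdot 30\right)^{2} = \left(\frac{3}{2}\right)^{2} = \frac{9}{4}$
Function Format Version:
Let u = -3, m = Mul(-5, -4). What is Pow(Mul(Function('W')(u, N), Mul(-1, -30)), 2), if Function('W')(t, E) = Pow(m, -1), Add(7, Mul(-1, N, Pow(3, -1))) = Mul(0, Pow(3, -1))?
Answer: Rational(9, 4) ≈ 2.2500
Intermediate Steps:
m = 20
N = 21 (N = Add(21, Mul(-3, Mul(0, Pow(3, -1)))) = Add(21, Mul(-3, Mul(0, Rational(1, 3)))) = Add(21, Mul(-3, 0)) = Add(21, 0) = 21)
Function('W')(t, E) = Rational(1, 20) (Function('W')(t, E) = Pow(20, -1) = Rational(1, 20))
Pow(Mul(Function('W')(u, N), Mul(-1, -30)), 2) = Pow(Mul(Rational(1, 20), Mul(-1, -30)), 2) = Pow(Mul(Rational(1, 20), 30), 2) = Pow(Rational(3, 2), 2) = Rational(9, 4)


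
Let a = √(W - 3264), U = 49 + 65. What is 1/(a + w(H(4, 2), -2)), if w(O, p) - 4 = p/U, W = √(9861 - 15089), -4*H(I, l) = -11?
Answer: 57/(227 + 57*√2*√(-1632 + I*√1307)) ≈ 0.0014046 - 0.017389*I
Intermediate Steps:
U = 114
H(I, l) = 11/4 (H(I, l) = -¼*(-11) = 11/4)
W = 2*I*√1307 (W = √(-5228) = 2*I*√1307 ≈ 72.305*I)
w(O, p) = 4 + p/114
a = √(-3264 + 2*I*√1307) (a = √(2*I*√1307 - 3264) = √(-3264 + 2*I*√1307) ≈ 0.6328 + 57.135*I)
1/(a + w(H(4, 2), -2)) = 1/(√(-3264 + 2*I*√1307) + (4 + (1/114)*(-2))) = 1/(√(-3264 + 2*I*√1307) + (4 - 1/57)) = 1/(√(-3264 + 2*I*√1307) + 227/57) = 1/(227/57 + √(-3264 + 2*I*√1307))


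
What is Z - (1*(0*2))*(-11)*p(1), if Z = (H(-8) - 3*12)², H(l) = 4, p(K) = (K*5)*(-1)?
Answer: 1024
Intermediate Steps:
p(K) = -5*K (p(K) = (5*K)*(-1) = -5*K)
Z = 1024 (Z = (4 - 3*12)² = (4 - 36)² = (-32)² = 1024)
Z - (1*(0*2))*(-11)*p(1) = 1024 - (1*(0*2))*(-11)*(-5*1) = 1024 - (1*0)*(-11)*(-5) = 1024 - 0*(-11)*(-5) = 1024 - 0*(-5) = 1024 - 1*0 = 1024 + 0 = 1024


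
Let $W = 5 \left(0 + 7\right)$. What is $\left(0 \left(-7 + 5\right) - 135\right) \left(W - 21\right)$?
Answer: $-1890$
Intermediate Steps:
$W = 35$ ($W = 5 \cdot 7 = 35$)
$\left(0 \left(-7 + 5\right) - 135\right) \left(W - 21\right) = \left(0 \left(-7 + 5\right) - 135\right) \left(35 - 21\right) = \left(0 \left(-2\right) - 135\right) 14 = \left(0 - 135\right) 14 = \left(-135\right) 14 = -1890$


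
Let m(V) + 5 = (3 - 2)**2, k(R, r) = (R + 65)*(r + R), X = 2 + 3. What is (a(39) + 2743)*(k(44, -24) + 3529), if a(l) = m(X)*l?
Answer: 14769183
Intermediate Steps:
X = 5
k(R, r) = (65 + R)*(R + r)
m(V) = -4 (m(V) = -5 + (3 - 2)**2 = -5 + 1**2 = -5 + 1 = -4)
a(l) = -4*l
(a(39) + 2743)*(k(44, -24) + 3529) = (-4*39 + 2743)*((44**2 + 65*44 + 65*(-24) + 44*(-24)) + 3529) = (-156 + 2743)*((1936 + 2860 - 1560 - 1056) + 3529) = 2587*(2180 + 3529) = 2587*5709 = 14769183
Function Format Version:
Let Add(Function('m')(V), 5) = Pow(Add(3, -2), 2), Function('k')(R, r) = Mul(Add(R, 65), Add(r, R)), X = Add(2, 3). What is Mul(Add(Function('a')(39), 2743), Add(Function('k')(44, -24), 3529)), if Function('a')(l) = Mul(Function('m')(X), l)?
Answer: 14769183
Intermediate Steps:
X = 5
Function('k')(R, r) = Mul(Add(65, R), Add(R, r))
Function('m')(V) = -4 (Function('m')(V) = Add(-5, Pow(Add(3, -2), 2)) = Add(-5, Pow(1, 2)) = Add(-5, 1) = -4)
Function('a')(l) = Mul(-4, l)
Mul(Add(Function('a')(39), 2743), Add(Function('k')(44, -24), 3529)) = Mul(Add(Mul(-4, 39), 2743), Add(Add(Pow(44, 2), Mul(65, 44), Mul(65, -24), Mul(44, -24)), 3529)) = Mul(Add(-156, 2743), Add(Add(1936, 2860, -1560, -1056), 3529)) = Mul(2587, Add(2180, 3529)) = Mul(2587, 5709) = 14769183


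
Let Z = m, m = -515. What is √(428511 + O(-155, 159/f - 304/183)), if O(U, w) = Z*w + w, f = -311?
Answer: √1391602415341521/56913 ≈ 655.46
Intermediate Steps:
Z = -515
O(U, w) = -514*w (O(U, w) = -515*w + w = -514*w)
√(428511 + O(-155, 159/f - 304/183)) = √(428511 - 514*(159/(-311) - 304/183)) = √(428511 - 514*(159*(-1/311) - 304*1/183)) = √(428511 - 514*(-159/311 - 304/183)) = √(428511 - 514*(-123641/56913)) = √(428511 + 63551474/56913) = √(24451398017/56913) = √1391602415341521/56913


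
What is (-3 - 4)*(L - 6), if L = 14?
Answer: -56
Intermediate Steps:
(-3 - 4)*(L - 6) = (-3 - 4)*(14 - 6) = -7*8 = -56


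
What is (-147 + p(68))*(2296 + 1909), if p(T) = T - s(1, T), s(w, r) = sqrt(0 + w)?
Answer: -336400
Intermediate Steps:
s(w, r) = sqrt(w)
p(T) = -1 + T (p(T) = T - sqrt(1) = T - 1*1 = T - 1 = -1 + T)
(-147 + p(68))*(2296 + 1909) = (-147 + (-1 + 68))*(2296 + 1909) = (-147 + 67)*4205 = -80*4205 = -336400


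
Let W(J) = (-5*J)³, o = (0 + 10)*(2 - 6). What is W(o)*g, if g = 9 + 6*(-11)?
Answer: -456000000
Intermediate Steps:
o = -40 (o = 10*(-4) = -40)
W(J) = -125*J³
g = -57 (g = 9 - 66 = -57)
W(o)*g = -125*(-40)³*(-57) = -125*(-64000)*(-57) = 8000000*(-57) = -456000000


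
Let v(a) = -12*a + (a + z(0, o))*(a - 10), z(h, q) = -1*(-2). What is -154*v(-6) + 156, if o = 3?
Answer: -20788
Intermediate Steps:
z(h, q) = 2
v(a) = -12*a + (-10 + a)*(2 + a) (v(a) = -12*a + (a + 2)*(a - 10) = -12*a + (2 + a)*(-10 + a) = -12*a + (-10 + a)*(2 + a))
-154*v(-6) + 156 = -154*(-20 + (-6)**2 - 20*(-6)) + 156 = -154*(-20 + 36 + 120) + 156 = -154*136 + 156 = -20944 + 156 = -20788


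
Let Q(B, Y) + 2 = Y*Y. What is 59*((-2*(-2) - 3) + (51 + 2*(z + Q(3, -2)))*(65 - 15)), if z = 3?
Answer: 180009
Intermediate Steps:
Q(B, Y) = -2 + Y**2 (Q(B, Y) = -2 + Y*Y = -2 + Y**2)
59*((-2*(-2) - 3) + (51 + 2*(z + Q(3, -2)))*(65 - 15)) = 59*((-2*(-2) - 3) + (51 + 2*(3 + (-2 + (-2)**2)))*(65 - 15)) = 59*((4 - 3) + (51 + 2*(3 + (-2 + 4)))*50) = 59*(1 + (51 + 2*(3 + 2))*50) = 59*(1 + (51 + 2*5)*50) = 59*(1 + (51 + 10)*50) = 59*(1 + 61*50) = 59*(1 + 3050) = 59*3051 = 180009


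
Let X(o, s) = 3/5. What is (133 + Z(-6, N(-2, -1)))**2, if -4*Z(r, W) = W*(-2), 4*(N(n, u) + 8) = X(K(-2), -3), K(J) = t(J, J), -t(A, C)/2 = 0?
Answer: 26656569/1600 ≈ 16660.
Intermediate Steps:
t(A, C) = 0 (t(A, C) = -2*0 = 0)
K(J) = 0
X(o, s) = 3/5 (X(o, s) = 3*(1/5) = 3/5)
N(n, u) = -157/20 (N(n, u) = -8 + (1/4)*(3/5) = -8 + 3/20 = -157/20)
Z(r, W) = W/2 (Z(r, W) = -W*(-2)/4 = -(-1)*W/2 = W/2)
(133 + Z(-6, N(-2, -1)))**2 = (133 + (1/2)*(-157/20))**2 = (133 - 157/40)**2 = (5163/40)**2 = 26656569/1600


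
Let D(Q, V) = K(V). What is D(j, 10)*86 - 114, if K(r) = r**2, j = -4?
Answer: 8486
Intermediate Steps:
D(Q, V) = V**2
D(j, 10)*86 - 114 = 10**2*86 - 114 = 100*86 - 114 = 8600 - 114 = 8486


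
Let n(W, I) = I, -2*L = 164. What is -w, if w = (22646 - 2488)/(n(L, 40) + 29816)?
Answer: -10079/14928 ≈ -0.67517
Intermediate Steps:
L = -82 (L = -½*164 = -82)
w = 10079/14928 (w = (22646 - 2488)/(40 + 29816) = 20158/29856 = 20158*(1/29856) = 10079/14928 ≈ 0.67517)
-w = -1*10079/14928 = -10079/14928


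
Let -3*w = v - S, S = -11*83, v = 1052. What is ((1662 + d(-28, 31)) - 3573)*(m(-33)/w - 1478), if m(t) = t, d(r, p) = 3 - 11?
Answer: 1857701383/655 ≈ 2.8362e+6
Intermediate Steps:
S = -913
d(r, p) = -8
w = -655 (w = -(1052 - 1*(-913))/3 = -(1052 + 913)/3 = -⅓*1965 = -655)
((1662 + d(-28, 31)) - 3573)*(m(-33)/w - 1478) = ((1662 - 8) - 3573)*(-33/(-655) - 1478) = (1654 - 3573)*(-33*(-1/655) - 1478) = -1919*(33/655 - 1478) = -1919*(-968057/655) = 1857701383/655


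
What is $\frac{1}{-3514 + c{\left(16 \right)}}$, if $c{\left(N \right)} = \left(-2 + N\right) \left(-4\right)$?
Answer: $- \frac{1}{3570} \approx -0.00028011$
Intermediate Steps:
$c{\left(N \right)} = 8 - 4 N$
$\frac{1}{-3514 + c{\left(16 \right)}} = \frac{1}{-3514 + \left(8 - 64\right)} = \frac{1}{-3514 - 56} = \frac{1}{-3570} = - \frac{1}{3570}$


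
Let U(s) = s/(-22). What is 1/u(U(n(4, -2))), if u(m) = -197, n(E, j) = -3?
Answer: -1/197 ≈ -0.0050761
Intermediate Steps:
U(s) = -s/22 (U(s) = s*(-1/22) = -s/22)
1/u(U(n(4, -2))) = 1/(-197) = -1/197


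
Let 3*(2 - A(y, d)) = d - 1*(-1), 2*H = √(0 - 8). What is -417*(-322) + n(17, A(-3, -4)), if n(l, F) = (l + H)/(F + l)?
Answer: 2685497/20 + I*√2/20 ≈ 1.3427e+5 + 0.070711*I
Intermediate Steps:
H = I*√2 (H = √(0 - 8)/2 = √(-8)/2 = (2*I*√2)/2 = I*√2 ≈ 1.4142*I)
A(y, d) = 5/3 - d/3 (A(y, d) = 2 - (d - 1*(-1))/3 = 2 - (d + 1)/3 = 2 - (1 + d)/3 = 2 + (-⅓ - d/3) = 5/3 - d/3)
n(l, F) = (l + I*√2)/(F + l)
-417*(-322) + n(17, A(-3, -4)) = -417*(-322) + (17 + I*√2)/((5/3 - ⅓*(-4)) + 17) = 134274 + (17 + I*√2)/((5/3 + 4/3) + 17) = 134274 + (17 + I*√2)/(3 + 17) = 134274 + (17 + I*√2)/20 = 134274 + (17/20 + I*√2/20) = 2685497/20 + I*√2/20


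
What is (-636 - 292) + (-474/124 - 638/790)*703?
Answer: -102441999/24490 ≈ -4183.0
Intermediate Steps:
(-636 - 292) + (-474/124 - 638/790)*703 = -928 + (-474*1/124 - 638*1/790)*703 = -928 + (-237/62 - 319/395)*703 = -928 - 113393/24490*703 = -928 - 79715279/24490 = -102441999/24490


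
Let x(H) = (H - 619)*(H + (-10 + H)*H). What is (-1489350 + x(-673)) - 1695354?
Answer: -596194616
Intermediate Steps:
x(H) = (-619 + H)*(H + H*(-10 + H))
(-1489350 + x(-673)) - 1695354 = (-1489350 - 673*(5571 + (-673)**2 - 628*(-673))) - 1695354 = (-1489350 - 673*(5571 + 452929 + 422644)) - 1695354 = (-1489350 - 673*881144) - 1695354 = (-1489350 - 593009912) - 1695354 = -594499262 - 1695354 = -596194616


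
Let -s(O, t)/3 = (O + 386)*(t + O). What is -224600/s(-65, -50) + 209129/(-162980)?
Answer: -11953059821/3609844020 ≈ -3.3112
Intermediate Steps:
s(O, t) = -3*(386 + O)*(O + t) (s(O, t) = -3*(O + 386)*(t + O) = -3*(386 + O)*(O + t))
-224600/s(-65, -50) + 209129/(-162980) = -224600/(-1158*(-65) - 1158*(-50) - 3*(-65)² - 3*(-65)*(-50)) + 209129/(-162980) = -224600/(75270 + 57900 - 3*4225 - 9750) + 209129*(-1/162980) = -224600/(75270 + 57900 - 12675 - 9750) - 209129/162980 = -224600/110745 - 209129/162980 = -224600*1/110745 - 209129/162980 = -44920/22149 - 209129/162980 = -11953059821/3609844020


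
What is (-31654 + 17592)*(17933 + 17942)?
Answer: -504474250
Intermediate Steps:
(-31654 + 17592)*(17933 + 17942) = -14062*35875 = -504474250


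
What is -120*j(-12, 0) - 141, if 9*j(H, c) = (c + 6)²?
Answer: -621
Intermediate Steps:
j(H, c) = (6 + c)²/9 (j(H, c) = (c + 6)²/9 = (6 + c)²/9)
-120*j(-12, 0) - 141 = -40*(6 + 0)²/3 - 141 = -40*6²/3 - 141 = -40*36/3 - 141 = -120*4 - 141 = -480 - 141 = -621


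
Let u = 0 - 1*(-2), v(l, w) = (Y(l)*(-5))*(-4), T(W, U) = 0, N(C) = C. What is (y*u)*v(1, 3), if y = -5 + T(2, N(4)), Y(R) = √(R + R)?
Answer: -200*√2 ≈ -282.84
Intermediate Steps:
Y(R) = √2*√R (Y(R) = √(2*R) = √2*√R)
v(l, w) = 20*√2*√l (v(l, w) = ((√2*√l)*(-5))*(-4) = -5*√2*√l*(-4) = 20*√2*√l)
u = 2 (u = 0 + 2 = 2)
y = -5 (y = -5 + 0 = -5)
(y*u)*v(1, 3) = (-5*2)*(20*√2*√1) = -200*√2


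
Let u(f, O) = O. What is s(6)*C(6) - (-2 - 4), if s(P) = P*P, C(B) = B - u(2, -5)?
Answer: 402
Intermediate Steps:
C(B) = 5 + B (C(B) = B - 1*(-5) = B + 5 = 5 + B)
s(P) = P²
s(6)*C(6) - (-2 - 4) = 6²*(5 + 6) - (-2 - 4) = 36*11 - 1*(-6) = 396 + 6 = 402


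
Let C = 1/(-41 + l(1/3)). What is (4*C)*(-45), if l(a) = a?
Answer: 270/61 ≈ 4.4262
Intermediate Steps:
C = -3/122 (C = 1/(-41 + 1/3) = 1/(-41 + 1*(⅓)) = 1/(-41 + ⅓) = 1/(-122/3) = -3/122 ≈ -0.024590)
(4*C)*(-45) = (4*(-3/122))*(-45) = -6/61*(-45) = 270/61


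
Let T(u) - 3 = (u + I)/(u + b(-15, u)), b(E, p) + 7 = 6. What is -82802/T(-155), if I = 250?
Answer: -12917112/373 ≈ -34630.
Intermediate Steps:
b(E, p) = -1 (b(E, p) = -7 + 6 = -1)
T(u) = 3 + (250 + u)/(-1 + u) (T(u) = 3 + (u + 250)/(u - 1) = 3 + (250 + u)/(-1 + u))
-82802/T(-155) = -82802*(-1 - 155)/(247 + 4*(-155)) = -82802*(-156/(247 - 620)) = -82802/((-1/156*(-373))) = -82802/373/156 = -82802*156/373 = -12917112/373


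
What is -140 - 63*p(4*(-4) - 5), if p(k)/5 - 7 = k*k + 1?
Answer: -141575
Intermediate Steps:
p(k) = 40 + 5*k² (p(k) = 35 + 5*(k*k + 1) = 35 + 5*(k² + 1) = 35 + 5*(1 + k²) = 35 + (5 + 5*k²) = 40 + 5*k²)
-140 - 63*p(4*(-4) - 5) = -140 - 63*(40 + 5*(4*(-4) - 5)²) = -140 - 63*(40 + 5*(-16 - 5)²) = -140 - 63*(40 + 5*(-21)²) = -140 - 63*(40 + 5*441) = -140 - 63*(40 + 2205) = -140 - 63*2245 = -140 - 141435 = -141575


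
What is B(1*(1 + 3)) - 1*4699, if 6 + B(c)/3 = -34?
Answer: -4819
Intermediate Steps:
B(c) = -120 (B(c) = -18 + 3*(-34) = -18 - 102 = -120)
B(1*(1 + 3)) - 1*4699 = -120 - 1*4699 = -120 - 4699 = -4819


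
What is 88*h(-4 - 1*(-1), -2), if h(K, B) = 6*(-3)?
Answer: -1584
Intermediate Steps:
h(K, B) = -18
88*h(-4 - 1*(-1), -2) = 88*(-18) = -1584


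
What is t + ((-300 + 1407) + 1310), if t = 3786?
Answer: 6203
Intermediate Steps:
t + ((-300 + 1407) + 1310) = 3786 + ((-300 + 1407) + 1310) = 3786 + (1107 + 1310) = 3786 + 2417 = 6203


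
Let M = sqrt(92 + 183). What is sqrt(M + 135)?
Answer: sqrt(135 + 5*sqrt(11)) ≈ 12.312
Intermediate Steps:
M = 5*sqrt(11) (M = sqrt(275) = 5*sqrt(11) ≈ 16.583)
sqrt(M + 135) = sqrt(5*sqrt(11) + 135) = sqrt(135 + 5*sqrt(11))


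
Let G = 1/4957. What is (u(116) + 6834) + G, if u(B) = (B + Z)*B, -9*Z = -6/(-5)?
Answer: 1507512941/74355 ≈ 20275.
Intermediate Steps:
Z = -2/15 (Z = -(-2)/(3*(-5)) = -(-2)*(-1)/(3*5) = -⅑*6/5 = -2/15 ≈ -0.13333)
u(B) = B*(-2/15 + B) (u(B) = (B - 2/15)*B = (-2/15 + B)*B = B*(-2/15 + B))
G = 1/4957 ≈ 0.00020173
(u(116) + 6834) + G = ((1/15)*116*(-2 + 15*116) + 6834) + 1/4957 = ((1/15)*116*(-2 + 1740) + 6834) + 1/4957 = ((1/15)*116*1738 + 6834) + 1/4957 = (201608/15 + 6834) + 1/4957 = 304118/15 + 1/4957 = 1507512941/74355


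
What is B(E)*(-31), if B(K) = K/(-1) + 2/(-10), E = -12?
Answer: -1829/5 ≈ -365.80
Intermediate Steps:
B(K) = -1/5 - K (B(K) = K*(-1) + 2*(-1/10) = -K - 1/5 = -1/5 - K)
B(E)*(-31) = (-1/5 - 1*(-12))*(-31) = (-1/5 + 12)*(-31) = (59/5)*(-31) = -1829/5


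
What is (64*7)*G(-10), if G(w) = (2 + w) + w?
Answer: -8064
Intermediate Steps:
G(w) = 2 + 2*w
(64*7)*G(-10) = (64*7)*(2 + 2*(-10)) = 448*(2 - 20) = 448*(-18) = -8064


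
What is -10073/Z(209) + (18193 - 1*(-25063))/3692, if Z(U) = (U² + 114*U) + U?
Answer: 722983445/62501868 ≈ 11.567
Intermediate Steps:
Z(U) = U² + 115*U
-10073/Z(209) + (18193 - 1*(-25063))/3692 = -10073*1/(209*(115 + 209)) + (18193 - 1*(-25063))/3692 = -10073/(209*324) + (18193 + 25063)*(1/3692) = -10073/67716 + 43256*(1/3692) = -10073*1/67716 + 10814/923 = -10073/67716 + 10814/923 = 722983445/62501868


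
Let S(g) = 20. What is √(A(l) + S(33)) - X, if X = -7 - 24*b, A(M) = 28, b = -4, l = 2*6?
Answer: -89 + 4*√3 ≈ -82.072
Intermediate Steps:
l = 12
X = 89 (X = -7 - 24*(-4) = -7 + 96 = 89)
√(A(l) + S(33)) - X = √(28 + 20) - 1*89 = √48 - 89 = 4*√3 - 89 = -89 + 4*√3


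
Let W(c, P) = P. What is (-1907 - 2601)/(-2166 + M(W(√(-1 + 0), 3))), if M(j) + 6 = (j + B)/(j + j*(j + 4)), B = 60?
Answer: 36064/17355 ≈ 2.0780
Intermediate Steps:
M(j) = -6 + (60 + j)/(j + j*(4 + j)) (M(j) = -6 + (j + 60)/(j + j*(j + 4)) = -6 + (60 + j)/(j + j*(4 + j)))
(-1907 - 2601)/(-2166 + M(W(√(-1 + 0), 3))) = (-1907 - 2601)/(-2166 + (60 - 29*3 - 6*3²)/(3*(5 + 3))) = -4508/(-2166 + (⅓)*(60 - 87 - 6*9)/8) = -4508/(-2166 + (⅓)*(⅛)*(60 - 87 - 54)) = -4508/(-2166 + (⅓)*(⅛)*(-81)) = -4508/(-2166 - 27/8) = -4508/(-17355/8) = -4508*(-8/17355) = 36064/17355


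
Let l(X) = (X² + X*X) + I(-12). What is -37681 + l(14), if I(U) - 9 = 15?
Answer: -37265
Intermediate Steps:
I(U) = 24 (I(U) = 9 + 15 = 24)
l(X) = 24 + 2*X² (l(X) = (X² + X*X) + 24 = (X² + X²) + 24 = 2*X² + 24 = 24 + 2*X²)
-37681 + l(14) = -37681 + (24 + 2*14²) = -37681 + (24 + 2*196) = -37681 + (24 + 392) = -37681 + 416 = -37265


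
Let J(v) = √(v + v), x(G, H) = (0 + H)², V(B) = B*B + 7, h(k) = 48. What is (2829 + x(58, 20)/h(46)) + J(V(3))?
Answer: 8512/3 + 4*√2 ≈ 2843.0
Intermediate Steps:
V(B) = 7 + B² (V(B) = B² + 7 = 7 + B²)
x(G, H) = H²
J(v) = √2*√v (J(v) = √(2*v) = √2*√v)
(2829 + x(58, 20)/h(46)) + J(V(3)) = (2829 + 20²/48) + √2*√(7 + 3²) = (2829 + 400*(1/48)) + √2*√(7 + 9) = (2829 + 25/3) + √2*√16 = 8512/3 + √2*4 = 8512/3 + 4*√2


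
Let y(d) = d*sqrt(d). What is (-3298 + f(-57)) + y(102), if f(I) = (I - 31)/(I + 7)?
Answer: -82406/25 + 102*sqrt(102) ≈ -2266.1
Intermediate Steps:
y(d) = d**(3/2)
f(I) = (-31 + I)/(7 + I)
(-3298 + f(-57)) + y(102) = (-3298 + (-31 - 57)/(7 - 57)) + 102**(3/2) = (-3298 - 88/(-50)) + 102*sqrt(102) = (-3298 - 1/50*(-88)) + 102*sqrt(102) = (-3298 + 44/25) + 102*sqrt(102) = -82406/25 + 102*sqrt(102)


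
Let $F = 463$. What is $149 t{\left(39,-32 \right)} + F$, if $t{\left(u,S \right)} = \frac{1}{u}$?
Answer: $\frac{18206}{39} \approx 466.82$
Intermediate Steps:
$149 t{\left(39,-32 \right)} + F = \frac{149}{39} + 463 = \frac{18206}{39}$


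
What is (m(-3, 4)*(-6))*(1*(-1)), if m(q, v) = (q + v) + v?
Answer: 30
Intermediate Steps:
m(q, v) = q + 2*v
(m(-3, 4)*(-6))*(1*(-1)) = ((-3 + 2*4)*(-6))*(1*(-1)) = ((-3 + 8)*(-6))*(-1) = (5*(-6))*(-1) = -30*(-1) = 30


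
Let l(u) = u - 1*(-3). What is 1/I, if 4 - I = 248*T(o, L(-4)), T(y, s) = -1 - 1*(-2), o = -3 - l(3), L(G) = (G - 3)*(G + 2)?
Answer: -1/244 ≈ -0.0040984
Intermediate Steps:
L(G) = (-3 + G)*(2 + G)
l(u) = 3 + u (l(u) = u + 3 = 3 + u)
o = -9 (o = -3 - (3 + 3) = -3 - 1*6 = -3 - 6 = -9)
T(y, s) = 1 (T(y, s) = -1 + 2 = 1)
I = -244 (I = 4 - 248 = -244)
1/I = 1/(-244) = -1/244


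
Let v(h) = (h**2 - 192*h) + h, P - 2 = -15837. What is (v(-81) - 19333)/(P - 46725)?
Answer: -2699/62560 ≈ -0.043143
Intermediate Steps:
P = -15835 (P = 2 - 15837 = -15835)
v(h) = h**2 - 191*h
(v(-81) - 19333)/(P - 46725) = (-81*(-191 - 81) - 19333)/(-15835 - 46725) = (-81*(-272) - 19333)/(-62560) = (22032 - 19333)*(-1/62560) = 2699*(-1/62560) = -2699/62560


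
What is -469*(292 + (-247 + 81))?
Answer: -59094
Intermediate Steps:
-469*(292 + (-247 + 81)) = -469*(292 - 166) = -469*126 = -59094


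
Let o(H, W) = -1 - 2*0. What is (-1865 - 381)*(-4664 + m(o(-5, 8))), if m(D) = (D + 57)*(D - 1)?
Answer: 10726896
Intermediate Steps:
o(H, W) = -1 (o(H, W) = -1 - 1*0 = -1 + 0 = -1)
m(D) = (-1 + D)*(57 + D) (m(D) = (57 + D)*(-1 + D) = (-1 + D)*(57 + D))
(-1865 - 381)*(-4664 + m(o(-5, 8))) = (-1865 - 381)*(-4664 + (-57 + (-1)² + 56*(-1))) = -2246*(-4664 + (-57 + 1 - 56)) = -2246*(-4664 - 112) = -2246*(-4776) = 10726896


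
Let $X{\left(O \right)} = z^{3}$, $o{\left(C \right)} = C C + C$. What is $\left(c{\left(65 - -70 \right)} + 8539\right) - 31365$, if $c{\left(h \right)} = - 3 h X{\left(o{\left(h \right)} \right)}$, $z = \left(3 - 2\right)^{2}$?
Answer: $-23231$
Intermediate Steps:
$z = 1$ ($z = 1^{2} = 1$)
$o{\left(C \right)} = C + C^{2}$ ($o{\left(C \right)} = C^{2} + C = C + C^{2}$)
$X{\left(O \right)} = 1$ ($X{\left(O \right)} = 1^{3} = 1$)
$c{\left(h \right)} = - 3 h$ ($c{\left(h \right)} = - 3 h 1 = - 3 h$)
$\left(c{\left(65 - -70 \right)} + 8539\right) - 31365 = \left(- 3 \left(65 - -70\right) + 8539\right) - 31365 = \left(- 3 \left(65 + 70\right) + 8539\right) - 31365 = \left(\left(-3\right) 135 + 8539\right) - 31365 = \left(-405 + 8539\right) - 31365 = 8134 - 31365 = -23231$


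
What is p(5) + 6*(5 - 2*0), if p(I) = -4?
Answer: 26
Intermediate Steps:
p(5) + 6*(5 - 2*0) = -4 + 6*(5 - 2*0) = -4 + 6*(5 + 0) = -4 + 6*5 = -4 + 30 = 26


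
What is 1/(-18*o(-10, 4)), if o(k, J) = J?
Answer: -1/72 ≈ -0.013889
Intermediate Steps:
1/(-18*o(-10, 4)) = 1/(-18*4) = 1/(-72) = -1/72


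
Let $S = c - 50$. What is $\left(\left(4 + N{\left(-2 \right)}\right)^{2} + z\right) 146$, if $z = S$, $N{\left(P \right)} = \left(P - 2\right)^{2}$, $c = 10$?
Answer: $52560$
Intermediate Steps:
$S = -40$ ($S = 10 - 50 = -40$)
$N{\left(P \right)} = \left(-2 + P\right)^{2}$
$z = -40$
$\left(\left(4 + N{\left(-2 \right)}\right)^{2} + z\right) 146 = \left(\left(4 + \left(-2 - 2\right)^{2}\right)^{2} - 40\right) 146 = \left(\left(4 + \left(-4\right)^{2}\right)^{2} - 40\right) 146 = \left(\left(4 + 16\right)^{2} - 40\right) 146 = \left(20^{2} - 40\right) 146 = \left(400 - 40\right) 146 = 360 \cdot 146 = 52560$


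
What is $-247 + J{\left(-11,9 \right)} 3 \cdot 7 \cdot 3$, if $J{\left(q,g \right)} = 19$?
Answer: $950$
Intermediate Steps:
$-247 + J{\left(-11,9 \right)} 3 \cdot 7 \cdot 3 = -247 + 19 \cdot 3 \cdot 7 \cdot 3 = -247 + 19 \cdot 21 \cdot 3 = -247 + 19 \cdot 63 = -247 + 1197 = 950$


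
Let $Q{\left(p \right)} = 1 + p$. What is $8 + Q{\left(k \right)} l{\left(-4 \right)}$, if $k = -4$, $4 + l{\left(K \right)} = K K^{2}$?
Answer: $212$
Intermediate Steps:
$l{\left(K \right)} = -4 + K^{3}$ ($l{\left(K \right)} = -4 + K K^{2} = -4 + K^{3}$)
$8 + Q{\left(k \right)} l{\left(-4 \right)} = 8 + \left(1 - 4\right) \left(-4 + \left(-4\right)^{3}\right) = 8 - 3 \left(-4 - 64\right) = 8 - -204 = 8 + 204 = 212$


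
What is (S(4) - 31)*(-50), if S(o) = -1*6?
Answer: 1850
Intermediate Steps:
S(o) = -6
(S(4) - 31)*(-50) = (-6 - 31)*(-50) = -37*(-50) = 1850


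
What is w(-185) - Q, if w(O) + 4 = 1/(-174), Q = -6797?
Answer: 1181981/174 ≈ 6793.0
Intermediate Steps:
w(O) = -697/174 (w(O) = -4 + 1/(-174) = -4 - 1/174 = -697/174)
w(-185) - Q = -697/174 - 1*(-6797) = -697/174 + 6797 = 1181981/174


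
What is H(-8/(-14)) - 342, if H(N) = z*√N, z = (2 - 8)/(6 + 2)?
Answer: -342 - 3*√7/14 ≈ -342.57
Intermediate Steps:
z = -¾ (z = -6/8 = -6*⅛ = -¾ ≈ -0.75000)
H(N) = -3*√N/4
H(-8/(-14)) - 342 = -3*2*√2*√(-1/(-14))/4 - 342 = -3*2*√7/7/4 - 342 = -3*√7/14 - 342 = -342 - 3*√7/14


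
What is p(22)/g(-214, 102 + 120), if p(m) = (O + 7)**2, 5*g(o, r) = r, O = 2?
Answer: 135/74 ≈ 1.8243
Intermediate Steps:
g(o, r) = r/5
p(m) = 81 (p(m) = (2 + 7)**2 = 9**2 = 81)
p(22)/g(-214, 102 + 120) = 81/(((102 + 120)/5)) = 81/(((1/5)*222)) = 81/(222/5) = 81*(5/222) = 135/74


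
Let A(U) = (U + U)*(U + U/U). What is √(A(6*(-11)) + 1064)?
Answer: 2*√2411 ≈ 98.204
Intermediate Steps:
A(U) = 2*U*(1 + U) (A(U) = (2*U)*(U + 1) = (2*U)*(1 + U) = 2*U*(1 + U))
√(A(6*(-11)) + 1064) = √(2*(6*(-11))*(1 + 6*(-11)) + 1064) = √(2*(-66)*(1 - 66) + 1064) = √(2*(-66)*(-65) + 1064) = √(8580 + 1064) = √9644 = 2*√2411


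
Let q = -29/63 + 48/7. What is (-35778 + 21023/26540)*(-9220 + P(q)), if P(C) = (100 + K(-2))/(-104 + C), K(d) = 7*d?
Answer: 626016568362421/1897610 ≈ 3.2990e+8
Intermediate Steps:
q = 403/63 (q = -29*1/63 + 48*(1/7) = -29/63 + 48/7 = 403/63 ≈ 6.3968)
P(C) = 86/(-104 + C) (P(C) = (100 + 7*(-2))/(-104 + C) = (100 - 14)/(-104 + C) = 86/(-104 + C))
(-35778 + 21023/26540)*(-9220 + P(q)) = (-35778 + 21023/26540)*(-9220 + 86/(-104 + 403/63)) = (-35778 + 21023*(1/26540))*(-9220 + 86/(-6149/63)) = (-35778 + 21023/26540)*(-9220 + 86*(-63/6149)) = -949527097*(-9220 - 126/143)/26540 = -949527097/26540*(-1318586/143) = 626016568362421/1897610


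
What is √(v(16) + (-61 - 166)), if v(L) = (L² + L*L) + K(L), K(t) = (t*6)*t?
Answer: √1821 ≈ 42.673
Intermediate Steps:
K(t) = 6*t² (K(t) = (6*t)*t = 6*t²)
v(L) = 8*L² (v(L) = (L² + L*L) + 6*L² = (L² + L²) + 6*L² = 2*L² + 6*L² = 8*L²)
√(v(16) + (-61 - 166)) = √(8*16² + (-61 - 166)) = √(8*256 - 227) = √(2048 - 227) = √1821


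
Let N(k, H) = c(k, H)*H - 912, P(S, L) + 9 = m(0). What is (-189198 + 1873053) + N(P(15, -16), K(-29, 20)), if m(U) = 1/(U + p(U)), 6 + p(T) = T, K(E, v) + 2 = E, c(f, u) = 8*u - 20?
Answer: 1691251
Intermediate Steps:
c(f, u) = -20 + 8*u
K(E, v) = -2 + E
p(T) = -6 + T
m(U) = 1/(-6 + 2*U) (m(U) = 1/(U + (-6 + U)) = 1/(-6 + 2*U))
P(S, L) = -55/6 (P(S, L) = -9 + 1/(2*(-3 + 0)) = -9 + (½)/(-3) = -9 + (½)*(-⅓) = -9 - ⅙ = -55/6)
N(k, H) = -912 + H*(-20 + 8*H) (N(k, H) = (-20 + 8*H)*H - 912 = H*(-20 + 8*H) - 912 = -912 + H*(-20 + 8*H))
(-189198 + 1873053) + N(P(15, -16), K(-29, 20)) = (-189198 + 1873053) + (-912 + 4*(-2 - 29)*(-5 + 2*(-2 - 29))) = 1683855 + (-912 + 4*(-31)*(-5 + 2*(-31))) = 1683855 + (-912 + 4*(-31)*(-5 - 62)) = 1683855 + (-912 + 4*(-31)*(-67)) = 1683855 + (-912 + 8308) = 1683855 + 7396 = 1691251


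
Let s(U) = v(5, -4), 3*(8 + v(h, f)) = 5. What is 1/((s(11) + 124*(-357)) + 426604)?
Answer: 3/1146989 ≈ 2.6155e-6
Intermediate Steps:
v(h, f) = -19/3 (v(h, f) = -8 + (⅓)*5 = -8 + 5/3 = -19/3)
s(U) = -19/3
1/((s(11) + 124*(-357)) + 426604) = 1/((-19/3 + 124*(-357)) + 426604) = 1/((-19/3 - 44268) + 426604) = 1/(-132823/3 + 426604) = 1/(1146989/3) = 3/1146989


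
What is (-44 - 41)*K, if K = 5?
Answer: -425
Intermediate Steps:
(-44 - 41)*K = (-44 - 41)*5 = -85*5 = -425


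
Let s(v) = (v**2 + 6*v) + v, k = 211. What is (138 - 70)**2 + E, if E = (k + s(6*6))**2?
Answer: 3098705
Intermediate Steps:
s(v) = v**2 + 7*v
E = 3094081 (E = (211 + (6*6)*(7 + 6*6))**2 = (211 + 36*(7 + 36))**2 = (211 + 36*43)**2 = (211 + 1548)**2 = 1759**2 = 3094081)
(138 - 70)**2 + E = (138 - 70)**2 + 3094081 = 68**2 + 3094081 = 4624 + 3094081 = 3098705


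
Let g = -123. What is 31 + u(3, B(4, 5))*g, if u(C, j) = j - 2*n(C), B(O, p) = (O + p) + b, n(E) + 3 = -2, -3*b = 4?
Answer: -2142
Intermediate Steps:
b = -4/3 (b = -⅓*4 = -4/3 ≈ -1.3333)
n(E) = -5 (n(E) = -3 - 2 = -5)
B(O, p) = -4/3 + O + p (B(O, p) = (O + p) - 4/3 = -4/3 + O + p)
u(C, j) = 10 + j (u(C, j) = j - 2*(-5) = j + 10 = 10 + j)
31 + u(3, B(4, 5))*g = 31 + (10 + (-4/3 + 4 + 5))*(-123) = 31 + (10 + 23/3)*(-123) = 31 + (53/3)*(-123) = 31 - 2173 = -2142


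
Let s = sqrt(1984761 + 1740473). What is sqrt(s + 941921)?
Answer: sqrt(941921 + sqrt(3725234)) ≈ 971.52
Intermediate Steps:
s = sqrt(3725234) ≈ 1930.1
sqrt(s + 941921) = sqrt(sqrt(3725234) + 941921) = sqrt(941921 + sqrt(3725234))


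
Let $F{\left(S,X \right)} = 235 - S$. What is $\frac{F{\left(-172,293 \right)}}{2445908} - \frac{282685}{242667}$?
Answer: $- \frac{691322737511}{593541156636} \approx -1.1647$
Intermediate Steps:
$\frac{F{\left(-172,293 \right)}}{2445908} - \frac{282685}{242667} = \frac{235 - -172}{2445908} - \frac{282685}{242667} = \left(235 + 172\right) \frac{1}{2445908} - \frac{282685}{242667} = 407 \cdot \frac{1}{2445908} - \frac{282685}{242667} = \frac{407}{2445908} - \frac{282685}{242667} = - \frac{691322737511}{593541156636}$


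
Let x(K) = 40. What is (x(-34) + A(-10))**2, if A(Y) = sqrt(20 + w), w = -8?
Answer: 1612 + 160*sqrt(3) ≈ 1889.1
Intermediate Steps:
A(Y) = 2*sqrt(3) (A(Y) = sqrt(20 - 8) = sqrt(12) = 2*sqrt(3))
(x(-34) + A(-10))**2 = (40 + 2*sqrt(3))**2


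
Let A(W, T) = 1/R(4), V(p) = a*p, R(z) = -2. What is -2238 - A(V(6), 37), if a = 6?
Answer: -4475/2 ≈ -2237.5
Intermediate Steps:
V(p) = 6*p
A(W, T) = -½ (A(W, T) = 1/(-2) = -½)
-2238 - A(V(6), 37) = -2238 - 1*(-½) = -2238 + ½ = -4475/2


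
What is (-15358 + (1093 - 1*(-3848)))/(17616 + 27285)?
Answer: -10417/44901 ≈ -0.23200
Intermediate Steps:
(-15358 + (1093 - 1*(-3848)))/(17616 + 27285) = (-15358 + (1093 + 3848))/44901 = (-15358 + 4941)*(1/44901) = -10417*1/44901 = -10417/44901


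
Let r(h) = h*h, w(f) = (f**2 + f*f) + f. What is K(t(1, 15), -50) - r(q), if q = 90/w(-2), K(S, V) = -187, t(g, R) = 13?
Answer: -412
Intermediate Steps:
w(f) = f + 2*f**2 (w(f) = (f**2 + f**2) + f = 2*f**2 + f = f + 2*f**2)
q = 15 (q = 90/((-2*(1 + 2*(-2)))) = 90/((-2*(1 - 4))) = 90/((-2*(-3))) = 90/6 = 90*(1/6) = 15)
r(h) = h**2
K(t(1, 15), -50) - r(q) = -187 - 1*15**2 = -187 - 1*225 = -187 - 225 = -412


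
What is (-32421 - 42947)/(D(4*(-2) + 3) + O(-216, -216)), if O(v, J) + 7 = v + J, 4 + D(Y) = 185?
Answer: 37684/129 ≈ 292.12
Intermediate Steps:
D(Y) = 181 (D(Y) = -4 + 185 = 181)
O(v, J) = -7 + J + v (O(v, J) = -7 + (v + J) = -7 + (J + v) = -7 + J + v)
(-32421 - 42947)/(D(4*(-2) + 3) + O(-216, -216)) = (-32421 - 42947)/(181 + (-7 - 216 - 216)) = -75368/(181 - 439) = -75368/(-258) = -75368*(-1/258) = 37684/129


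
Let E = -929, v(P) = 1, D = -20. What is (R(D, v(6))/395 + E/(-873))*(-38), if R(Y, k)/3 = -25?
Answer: -2291248/68967 ≈ -33.222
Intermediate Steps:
R(Y, k) = -75 (R(Y, k) = 3*(-25) = -75)
(R(D, v(6))/395 + E/(-873))*(-38) = (-75/395 - 929/(-873))*(-38) = (-75*1/395 - 929*(-1/873))*(-38) = (-15/79 + 929/873)*(-38) = (60296/68967)*(-38) = -2291248/68967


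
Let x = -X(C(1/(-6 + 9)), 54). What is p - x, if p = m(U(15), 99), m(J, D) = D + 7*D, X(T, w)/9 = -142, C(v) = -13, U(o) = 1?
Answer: -486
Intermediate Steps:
X(T, w) = -1278 (X(T, w) = 9*(-142) = -1278)
x = 1278 (x = -1*(-1278) = 1278)
m(J, D) = 8*D
p = 792 (p = 8*99 = 792)
p - x = 792 - 1*1278 = 792 - 1278 = -486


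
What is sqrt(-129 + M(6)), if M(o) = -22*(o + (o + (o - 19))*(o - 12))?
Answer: I*sqrt(1185) ≈ 34.424*I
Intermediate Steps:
M(o) = -22*o - 22*(-19 + 2*o)*(-12 + o) (M(o) = -22*(o + (o + (-19 + o))*(-12 + o)) = -22*(o + (-19 + 2*o)*(-12 + o)) = -22*o - 22*(-19 + 2*o)*(-12 + o))
sqrt(-129 + M(6)) = sqrt(-129 + (-5016 - 44*6**2 + 924*6)) = sqrt(-129 + (-5016 - 44*36 + 5544)) = sqrt(-129 + (-5016 - 1584 + 5544)) = sqrt(-129 - 1056) = sqrt(-1185) = I*sqrt(1185)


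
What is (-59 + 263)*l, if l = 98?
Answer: 19992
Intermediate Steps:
(-59 + 263)*l = (-59 + 263)*98 = 204*98 = 19992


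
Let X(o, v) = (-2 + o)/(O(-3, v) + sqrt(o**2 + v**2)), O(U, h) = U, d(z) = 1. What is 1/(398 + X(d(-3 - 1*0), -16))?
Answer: 98701/39281803 + sqrt(257)/39281803 ≈ 0.0025130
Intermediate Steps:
X(o, v) = (-2 + o)/(-3 + sqrt(o**2 + v**2))
1/(398 + X(d(-3 - 1*0), -16)) = 1/(398 + (-2 + 1)/(-3 + sqrt(1**2 + (-16)**2))) = 1/(398 - 1/(-3 + sqrt(1 + 256))) = 1/(398 - 1/(-3 + sqrt(257)))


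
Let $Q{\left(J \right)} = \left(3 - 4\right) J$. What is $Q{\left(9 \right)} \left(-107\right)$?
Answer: $963$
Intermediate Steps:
$Q{\left(J \right)} = - J$
$Q{\left(9 \right)} \left(-107\right) = \left(-1\right) 9 \left(-107\right) = \left(-9\right) \left(-107\right) = 963$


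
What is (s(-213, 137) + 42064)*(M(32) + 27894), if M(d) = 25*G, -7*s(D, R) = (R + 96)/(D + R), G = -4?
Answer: 310990971057/266 ≈ 1.1691e+9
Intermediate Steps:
s(D, R) = -(96 + R)/(7*(D + R)) (s(D, R) = -(R + 96)/(7*(D + R)) = -(96 + R)/(7*(D + R)))
M(d) = -100 (M(d) = 25*(-4) = -100)
(s(-213, 137) + 42064)*(M(32) + 27894) = ((-96 - 1*137)/(7*(-213 + 137)) + 42064)*(-100 + 27894) = ((⅐)*(-96 - 137)/(-76) + 42064)*27794 = ((⅐)*(-1/76)*(-233) + 42064)*27794 = (233/532 + 42064)*27794 = (22378281/532)*27794 = 310990971057/266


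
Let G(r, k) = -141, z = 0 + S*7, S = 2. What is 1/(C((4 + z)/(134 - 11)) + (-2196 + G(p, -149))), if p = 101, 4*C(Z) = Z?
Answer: -82/191631 ≈ -0.00042791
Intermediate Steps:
z = 14 (z = 0 + 2*7 = 0 + 14 = 14)
C(Z) = Z/4
1/(C((4 + z)/(134 - 11)) + (-2196 + G(p, -149))) = 1/(((4 + 14)/(134 - 11))/4 + (-2196 - 141)) = 1/((18/123)/4 - 2337) = 1/((18*(1/123))/4 - 2337) = 1/((¼)*(6/41) - 2337) = 1/(3/82 - 2337) = 1/(-191631/82) = -82/191631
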